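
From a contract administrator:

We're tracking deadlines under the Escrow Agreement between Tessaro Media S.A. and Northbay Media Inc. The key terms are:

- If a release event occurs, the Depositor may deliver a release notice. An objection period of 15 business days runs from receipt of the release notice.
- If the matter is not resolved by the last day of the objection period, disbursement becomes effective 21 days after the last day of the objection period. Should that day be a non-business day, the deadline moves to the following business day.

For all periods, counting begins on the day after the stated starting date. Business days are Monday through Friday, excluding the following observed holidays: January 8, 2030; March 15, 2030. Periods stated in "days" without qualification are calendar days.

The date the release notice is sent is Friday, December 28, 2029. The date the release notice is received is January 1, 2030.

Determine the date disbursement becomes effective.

The last day of the objection period: 15 business days after Tuesday, January 1, 2030, skipping weekends and the listed holiday on Jan 8 — Jan 2, Jan 3, Jan 4, Jan 7, …, Jan 21, Jan 22, Jan 23 — lands on Wednesday, January 23, 2030.
Adding 21 calendar days to January 23, 2030 gives February 13, 2030, which is the date disbursement becomes effective. February 13, 2030 is a Wednesday and is not a listed holiday, so no roll-forward applies.

February 13, 2030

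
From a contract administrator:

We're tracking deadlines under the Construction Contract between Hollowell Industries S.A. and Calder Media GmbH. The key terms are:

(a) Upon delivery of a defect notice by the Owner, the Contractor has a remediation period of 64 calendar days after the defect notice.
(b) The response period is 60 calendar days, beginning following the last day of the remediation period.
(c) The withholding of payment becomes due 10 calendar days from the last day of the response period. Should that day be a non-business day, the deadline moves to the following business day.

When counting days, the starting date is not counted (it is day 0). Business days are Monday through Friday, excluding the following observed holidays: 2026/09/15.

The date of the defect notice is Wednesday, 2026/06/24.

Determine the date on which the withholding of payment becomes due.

2026/11/05

The last day of the remediation period: 64 calendar days after 2026/06/24 is 2026/08/27.
The last day of the response period: 2026/08/27 + 60 days = 2026/10/26.
Adding 10 calendar days to 2026/10/26 gives 2026/11/05, which is the date on which the withholding of payment becomes due. 2026/11/05 is a Thursday and is not a listed holiday, so no roll-forward applies.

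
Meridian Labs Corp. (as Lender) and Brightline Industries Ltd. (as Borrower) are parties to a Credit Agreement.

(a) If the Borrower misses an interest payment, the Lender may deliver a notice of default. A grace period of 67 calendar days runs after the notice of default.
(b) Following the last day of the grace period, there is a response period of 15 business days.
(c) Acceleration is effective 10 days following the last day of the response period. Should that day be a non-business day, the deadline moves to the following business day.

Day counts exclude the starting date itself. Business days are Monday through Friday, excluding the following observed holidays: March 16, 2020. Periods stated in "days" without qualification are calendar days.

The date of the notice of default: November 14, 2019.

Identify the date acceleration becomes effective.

Adding 67 calendar days to November 14, 2019 gives January 20, 2020, which is the last day of the grace period.
The last day of the response period: 15 business days after Monday, January 20, 2020, skipping weekends — Jan 21, Jan 22, Jan 23, Jan 24, …, Feb 6, Feb 7, Feb 10 — lands on Monday, February 10, 2020.
Adding 10 calendar days to February 10, 2020 gives February 20, 2020, which is the date acceleration becomes effective. February 20, 2020 is a Thursday and is not a listed holiday, so no roll-forward applies.

February 20, 2020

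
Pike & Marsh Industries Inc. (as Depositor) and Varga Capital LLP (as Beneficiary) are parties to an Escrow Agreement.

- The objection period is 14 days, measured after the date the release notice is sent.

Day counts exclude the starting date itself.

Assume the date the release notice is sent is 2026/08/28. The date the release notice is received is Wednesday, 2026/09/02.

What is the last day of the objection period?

Adding 14 calendar days to 2026/08/28 gives 2026/09/11, which is the last day of the objection period.

2026/09/11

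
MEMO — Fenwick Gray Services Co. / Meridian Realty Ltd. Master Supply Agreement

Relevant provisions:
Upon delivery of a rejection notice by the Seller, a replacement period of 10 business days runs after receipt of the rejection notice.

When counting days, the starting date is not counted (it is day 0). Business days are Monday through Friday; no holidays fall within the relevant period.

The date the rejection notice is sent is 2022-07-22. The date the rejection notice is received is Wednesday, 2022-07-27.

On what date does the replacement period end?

2022-08-10

The last day of the replacement period: counting 10 business days from Wednesday, 2022-07-27 (Jul 28, Jul 29, Aug 1, Aug 2, Aug 3, Aug 4, Aug 5, Aug 8, Aug 9, Aug 10, skipping weekends) reaches Wednesday, 2022-08-10.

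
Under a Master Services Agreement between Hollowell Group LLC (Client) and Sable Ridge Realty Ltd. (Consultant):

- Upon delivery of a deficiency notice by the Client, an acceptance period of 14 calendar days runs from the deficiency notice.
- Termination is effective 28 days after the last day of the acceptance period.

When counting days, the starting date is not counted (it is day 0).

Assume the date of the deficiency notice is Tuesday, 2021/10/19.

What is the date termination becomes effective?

2021/11/30

Adding 14 calendar days to 2021/10/19 gives 2021/11/02, which is the last day of the acceptance period.
The date termination becomes effective: 2021/11/02 + 28 days = 2021/11/30.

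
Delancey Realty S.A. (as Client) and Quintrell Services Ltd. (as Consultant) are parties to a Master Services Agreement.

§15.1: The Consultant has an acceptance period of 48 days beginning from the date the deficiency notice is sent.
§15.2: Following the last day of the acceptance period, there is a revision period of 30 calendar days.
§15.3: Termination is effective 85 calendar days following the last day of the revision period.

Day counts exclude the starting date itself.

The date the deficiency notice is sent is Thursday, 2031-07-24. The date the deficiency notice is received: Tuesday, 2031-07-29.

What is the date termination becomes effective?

2032-01-03

The last day of the acceptance period: 48 calendar days after 2031-07-24 is 2031-09-10.
The last day of the revision period: 2031-09-10 + 30 days = 2031-10-10.
The date termination becomes effective: 85 calendar days after 2031-10-10 is 2032-01-03.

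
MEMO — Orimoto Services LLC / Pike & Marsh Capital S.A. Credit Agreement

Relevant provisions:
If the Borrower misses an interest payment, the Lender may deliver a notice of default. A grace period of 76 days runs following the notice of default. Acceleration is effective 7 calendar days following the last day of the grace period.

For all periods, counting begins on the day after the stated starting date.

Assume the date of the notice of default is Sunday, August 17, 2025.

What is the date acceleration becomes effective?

November 8, 2025

The last day of the grace period: August 17, 2025 + 76 days = November 1, 2025.
The date acceleration becomes effective: November 1, 2025 + 7 days = November 8, 2025.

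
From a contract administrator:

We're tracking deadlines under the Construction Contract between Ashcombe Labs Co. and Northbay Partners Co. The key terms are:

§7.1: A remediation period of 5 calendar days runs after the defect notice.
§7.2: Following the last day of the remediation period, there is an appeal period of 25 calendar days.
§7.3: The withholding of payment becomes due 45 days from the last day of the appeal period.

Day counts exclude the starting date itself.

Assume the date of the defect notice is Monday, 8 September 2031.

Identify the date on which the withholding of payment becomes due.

Adding 5 calendar days to 8 September 2031 gives 13 September 2031, which is the last day of the remediation period.
The last day of the appeal period: 25 calendar days after 13 September 2031 is 8 October 2031.
Adding 45 calendar days to 8 October 2031 gives 22 November 2031, which is the date on which the withholding of payment becomes due.

22 November 2031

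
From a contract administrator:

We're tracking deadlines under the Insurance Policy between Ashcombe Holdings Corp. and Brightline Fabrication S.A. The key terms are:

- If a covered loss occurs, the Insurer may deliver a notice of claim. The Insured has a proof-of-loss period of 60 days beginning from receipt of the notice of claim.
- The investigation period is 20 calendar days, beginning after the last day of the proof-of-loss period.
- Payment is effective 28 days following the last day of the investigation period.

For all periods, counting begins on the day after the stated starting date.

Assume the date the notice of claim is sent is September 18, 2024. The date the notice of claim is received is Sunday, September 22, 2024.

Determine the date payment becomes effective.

The last day of the proof-of-loss period: September 22, 2024 + 60 days = November 21, 2024.
The last day of the investigation period: November 21, 2024 + 20 days = December 11, 2024.
Adding 28 calendar days to December 11, 2024 gives January 8, 2025, which is the date payment becomes effective.

January 8, 2025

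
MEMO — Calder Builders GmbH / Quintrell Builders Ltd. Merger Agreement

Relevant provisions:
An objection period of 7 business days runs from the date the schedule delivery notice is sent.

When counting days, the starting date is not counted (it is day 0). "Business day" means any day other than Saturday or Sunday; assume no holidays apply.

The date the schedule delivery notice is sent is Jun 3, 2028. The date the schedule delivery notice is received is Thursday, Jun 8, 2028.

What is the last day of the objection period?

Jun 13, 2028

The last day of the objection period: 7 business days after Saturday, Jun 3, 2028, skipping weekends — Jun 5, Jun 6, Jun 7, Jun 8, Jun 9, Jun 12, Jun 13 — lands on Tuesday, Jun 13, 2028.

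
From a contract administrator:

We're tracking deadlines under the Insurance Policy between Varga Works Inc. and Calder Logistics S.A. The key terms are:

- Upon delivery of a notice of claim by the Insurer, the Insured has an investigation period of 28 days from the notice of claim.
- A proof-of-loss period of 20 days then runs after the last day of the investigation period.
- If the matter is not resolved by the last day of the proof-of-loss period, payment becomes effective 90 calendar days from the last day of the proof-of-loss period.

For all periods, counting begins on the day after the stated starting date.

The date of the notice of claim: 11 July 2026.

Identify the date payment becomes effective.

The last day of the investigation period: 11 July 2026 + 28 days = 8 August 2026.
The last day of the proof-of-loss period: 20 calendar days after 8 August 2026 is 28 August 2026.
Adding 90 calendar days to 28 August 2026 gives 26 November 2026, which is the date payment becomes effective.

26 November 2026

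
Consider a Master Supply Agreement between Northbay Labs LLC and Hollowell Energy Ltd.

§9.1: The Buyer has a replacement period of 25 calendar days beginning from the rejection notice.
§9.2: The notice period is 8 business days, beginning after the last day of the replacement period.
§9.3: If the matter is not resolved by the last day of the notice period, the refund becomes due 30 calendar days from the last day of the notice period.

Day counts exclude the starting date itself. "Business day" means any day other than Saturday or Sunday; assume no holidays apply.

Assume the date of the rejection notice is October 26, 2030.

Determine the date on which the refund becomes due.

January 1, 2031

The last day of the replacement period: 25 calendar days after October 26, 2030 is November 20, 2030.
From Wednesday, November 20, 2030, 8 business days (Nov 21, Nov 22, Nov 25, Nov 26, Nov 27, Nov 28, Nov 29, Dec 2, skipping weekends) brings us to Monday, December 2, 2030, which is the last day of the notice period.
Adding 30 calendar days to December 2, 2030 gives January 1, 2031, which is the date on which the refund becomes due.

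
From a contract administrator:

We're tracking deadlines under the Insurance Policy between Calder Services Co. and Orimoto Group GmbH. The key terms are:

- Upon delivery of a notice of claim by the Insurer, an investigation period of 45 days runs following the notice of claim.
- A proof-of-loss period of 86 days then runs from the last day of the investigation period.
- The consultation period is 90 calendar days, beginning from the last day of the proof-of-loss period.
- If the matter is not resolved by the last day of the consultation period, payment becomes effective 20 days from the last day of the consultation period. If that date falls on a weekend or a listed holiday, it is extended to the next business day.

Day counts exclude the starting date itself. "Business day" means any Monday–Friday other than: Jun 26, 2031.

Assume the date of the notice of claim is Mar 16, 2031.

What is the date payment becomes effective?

The last day of the investigation period: Mar 16, 2031 + 45 days = Apr 30, 2031.
The last day of the proof-of-loss period: 86 calendar days after Apr 30, 2031 is Jul 25, 2031.
The last day of the consultation period: 90 calendar days after Jul 25, 2031 is Oct 23, 2031.
The date payment becomes effective: Oct 23, 2031 + 20 days = Nov 12, 2031. Nov 12, 2031 is a Wednesday and is not a listed holiday, so no roll-forward applies.

Nov 12, 2031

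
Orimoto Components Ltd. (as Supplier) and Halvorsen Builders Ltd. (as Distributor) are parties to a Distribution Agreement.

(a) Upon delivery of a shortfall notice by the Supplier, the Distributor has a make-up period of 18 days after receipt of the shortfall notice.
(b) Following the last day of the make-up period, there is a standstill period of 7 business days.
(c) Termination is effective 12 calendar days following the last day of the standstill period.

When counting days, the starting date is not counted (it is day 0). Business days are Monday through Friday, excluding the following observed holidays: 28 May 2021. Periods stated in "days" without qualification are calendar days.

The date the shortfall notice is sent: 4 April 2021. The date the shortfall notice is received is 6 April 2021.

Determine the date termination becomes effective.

The last day of the make-up period: 6 April 2021 + 18 days = 24 April 2021.
The last day of the standstill period: 7 business days after Saturday, 24 April 2021, skipping weekends — Apr 26, Apr 27, Apr 28, Apr 29, Apr 30, May 3, May 4 — lands on Tuesday, 4 May 2021.
The date termination becomes effective: 12 calendar days after 4 May 2021 is 16 May 2021.

16 May 2021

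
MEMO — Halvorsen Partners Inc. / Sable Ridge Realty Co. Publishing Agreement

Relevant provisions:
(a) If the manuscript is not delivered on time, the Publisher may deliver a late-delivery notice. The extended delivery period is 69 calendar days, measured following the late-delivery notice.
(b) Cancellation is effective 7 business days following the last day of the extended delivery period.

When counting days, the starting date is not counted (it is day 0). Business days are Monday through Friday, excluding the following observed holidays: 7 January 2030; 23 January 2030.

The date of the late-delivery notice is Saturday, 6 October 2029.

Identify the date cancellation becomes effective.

25 December 2029

Adding 69 calendar days to 6 October 2029 gives 14 December 2029, which is the last day of the extended delivery period.
The date cancellation becomes effective: counting 7 business days from Friday, 14 December 2029 (Dec 17, Dec 18, Dec 19, Dec 20, Dec 21, Dec 24, Dec 25, skipping weekends) reaches Tuesday, 25 December 2029.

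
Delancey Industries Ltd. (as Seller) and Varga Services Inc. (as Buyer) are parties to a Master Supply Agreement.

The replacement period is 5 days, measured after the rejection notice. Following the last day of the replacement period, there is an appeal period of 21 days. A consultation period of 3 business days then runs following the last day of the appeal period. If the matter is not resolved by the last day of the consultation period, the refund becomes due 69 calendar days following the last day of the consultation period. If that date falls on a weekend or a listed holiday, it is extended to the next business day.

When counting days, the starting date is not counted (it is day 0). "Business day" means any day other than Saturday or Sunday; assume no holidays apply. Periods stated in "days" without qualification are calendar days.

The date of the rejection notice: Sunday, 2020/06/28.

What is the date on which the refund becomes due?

Adding 5 calendar days to 2020/06/28 gives 2020/07/03, which is the last day of the replacement period.
Adding 21 calendar days to 2020/07/03 gives 2020/07/24, which is the last day of the appeal period.
From Friday, 2020/07/24, 3 business days (Jul 27, Jul 28, Jul 29, skipping weekends) brings us to Wednesday, 2020/07/29, which is the last day of the consultation period.
Adding 69 calendar days to 2020/07/29 gives 2020/10/06, which is the date on which the refund becomes due. 2020/10/06 is a Tuesday, so no roll-forward applies.

2020/10/06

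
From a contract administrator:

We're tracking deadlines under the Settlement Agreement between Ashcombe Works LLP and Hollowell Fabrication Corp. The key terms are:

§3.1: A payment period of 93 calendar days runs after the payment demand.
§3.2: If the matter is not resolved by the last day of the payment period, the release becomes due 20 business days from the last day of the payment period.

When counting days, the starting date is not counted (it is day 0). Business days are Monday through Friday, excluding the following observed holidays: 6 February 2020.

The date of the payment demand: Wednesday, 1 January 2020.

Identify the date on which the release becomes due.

Adding 93 calendar days to 1 January 2020 gives 3 April 2020, which is the last day of the payment period.
From Friday, 3 April 2020, 20 business days (Apr 6, Apr 7, Apr 8, Apr 9, …, Apr 29, Apr 30, May 1, skipping weekends) brings us to Friday, 1 May 2020, which is the date on which the release becomes due.

1 May 2020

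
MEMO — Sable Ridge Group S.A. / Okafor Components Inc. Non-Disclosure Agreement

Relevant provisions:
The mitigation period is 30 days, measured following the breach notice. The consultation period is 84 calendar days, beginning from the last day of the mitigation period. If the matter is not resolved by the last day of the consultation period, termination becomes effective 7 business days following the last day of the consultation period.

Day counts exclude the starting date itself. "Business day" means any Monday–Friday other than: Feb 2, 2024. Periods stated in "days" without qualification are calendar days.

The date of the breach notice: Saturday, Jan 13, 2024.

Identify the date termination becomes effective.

May 15, 2024

The last day of the mitigation period: 30 calendar days after Jan 13, 2024 is Feb 12, 2024.
Adding 84 calendar days to Feb 12, 2024 gives May 6, 2024, which is the last day of the consultation period.
The date termination becomes effective: 7 business days after Monday, May 6, 2024, skipping weekends — May 7, May 8, May 9, May 10, May 13, May 14, May 15 — lands on Wednesday, May 15, 2024.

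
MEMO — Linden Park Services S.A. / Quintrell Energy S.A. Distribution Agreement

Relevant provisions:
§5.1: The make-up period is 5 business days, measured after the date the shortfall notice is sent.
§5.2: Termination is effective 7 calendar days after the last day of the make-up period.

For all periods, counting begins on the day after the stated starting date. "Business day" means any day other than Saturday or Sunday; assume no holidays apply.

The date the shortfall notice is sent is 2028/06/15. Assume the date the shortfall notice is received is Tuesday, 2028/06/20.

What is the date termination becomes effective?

The last day of the make-up period: 5 business days after Thursday, 2028/06/15, skipping weekends — Jun 16, Jun 19, Jun 20, Jun 21, Jun 22 — lands on Thursday, 2028/06/22.
The date termination becomes effective: 7 calendar days after 2028/06/22 is 2028/06/29.

2028/06/29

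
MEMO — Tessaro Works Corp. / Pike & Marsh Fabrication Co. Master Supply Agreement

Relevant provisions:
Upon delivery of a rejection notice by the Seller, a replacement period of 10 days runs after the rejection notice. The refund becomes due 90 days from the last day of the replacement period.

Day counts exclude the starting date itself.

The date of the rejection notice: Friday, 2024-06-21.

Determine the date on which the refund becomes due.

The last day of the replacement period: 10 calendar days after 2024-06-21 is 2024-07-01.
The date on which the refund becomes due: 90 calendar days after 2024-07-01 is 2024-09-29.

2024-09-29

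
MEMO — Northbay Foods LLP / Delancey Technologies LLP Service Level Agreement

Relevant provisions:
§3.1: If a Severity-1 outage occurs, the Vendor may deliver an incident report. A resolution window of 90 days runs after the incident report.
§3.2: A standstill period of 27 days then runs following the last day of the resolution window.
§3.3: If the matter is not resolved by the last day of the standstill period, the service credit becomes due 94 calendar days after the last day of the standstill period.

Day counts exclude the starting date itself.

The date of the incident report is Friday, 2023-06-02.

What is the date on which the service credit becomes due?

Adding 90 calendar days to 2023-06-02 gives 2023-08-31, which is the last day of the resolution window.
The last day of the standstill period: 2023-08-31 + 27 days = 2023-09-27.
The date on which the service credit becomes due: 94 calendar days after 2023-09-27 is 2023-12-30.

2023-12-30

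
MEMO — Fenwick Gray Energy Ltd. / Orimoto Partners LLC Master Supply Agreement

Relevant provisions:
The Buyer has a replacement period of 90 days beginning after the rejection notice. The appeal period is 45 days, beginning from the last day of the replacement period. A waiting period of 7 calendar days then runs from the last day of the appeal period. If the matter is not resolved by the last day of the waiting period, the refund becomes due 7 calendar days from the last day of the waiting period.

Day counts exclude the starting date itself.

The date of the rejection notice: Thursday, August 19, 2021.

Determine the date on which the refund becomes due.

The last day of the replacement period: August 19, 2021 + 90 days = November 17, 2021.
The last day of the appeal period: November 17, 2021 + 45 days = January 1, 2022.
Adding 7 calendar days to January 1, 2022 gives January 8, 2022, which is the last day of the waiting period.
Adding 7 calendar days to January 8, 2022 gives January 15, 2022, which is the date on which the refund becomes due.

January 15, 2022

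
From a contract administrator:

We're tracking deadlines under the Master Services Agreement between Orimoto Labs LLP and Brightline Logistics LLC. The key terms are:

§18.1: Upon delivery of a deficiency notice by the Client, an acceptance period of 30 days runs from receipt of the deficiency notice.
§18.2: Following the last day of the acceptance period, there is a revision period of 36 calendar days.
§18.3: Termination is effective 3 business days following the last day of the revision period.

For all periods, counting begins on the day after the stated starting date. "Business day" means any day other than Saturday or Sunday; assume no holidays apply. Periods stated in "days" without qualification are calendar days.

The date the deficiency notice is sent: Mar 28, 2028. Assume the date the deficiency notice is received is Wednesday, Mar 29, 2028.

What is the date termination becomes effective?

Jun 7, 2028

The last day of the acceptance period: 30 calendar days after Mar 29, 2028 is Apr 28, 2028.
The last day of the revision period: Apr 28, 2028 + 36 days = Jun 3, 2028.
The date termination becomes effective: 3 business days after Saturday, Jun 3, 2028, skipping weekends — Jun 5, Jun 6, Jun 7 — lands on Wednesday, Jun 7, 2028.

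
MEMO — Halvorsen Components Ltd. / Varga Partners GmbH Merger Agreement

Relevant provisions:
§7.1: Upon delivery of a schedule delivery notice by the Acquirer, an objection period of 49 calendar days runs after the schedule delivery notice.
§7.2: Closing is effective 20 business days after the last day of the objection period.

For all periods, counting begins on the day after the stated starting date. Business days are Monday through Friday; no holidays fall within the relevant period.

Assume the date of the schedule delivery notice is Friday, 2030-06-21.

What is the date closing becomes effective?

The last day of the objection period: 2030-06-21 + 49 days = 2030-08-09.
From Friday, 2030-08-09, 20 business days (Aug 12, Aug 13, Aug 14, Aug 15, …, Sep 4, Sep 5, Sep 6, skipping weekends) brings us to Friday, 2030-09-06, which is the date closing becomes effective.

2030-09-06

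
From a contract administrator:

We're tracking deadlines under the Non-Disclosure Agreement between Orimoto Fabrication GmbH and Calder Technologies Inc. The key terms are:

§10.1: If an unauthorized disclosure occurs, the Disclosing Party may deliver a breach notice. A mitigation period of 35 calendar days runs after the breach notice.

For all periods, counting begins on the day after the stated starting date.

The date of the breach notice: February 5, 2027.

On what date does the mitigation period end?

The last day of the mitigation period: February 5, 2027 + 35 days = March 12, 2027.

March 12, 2027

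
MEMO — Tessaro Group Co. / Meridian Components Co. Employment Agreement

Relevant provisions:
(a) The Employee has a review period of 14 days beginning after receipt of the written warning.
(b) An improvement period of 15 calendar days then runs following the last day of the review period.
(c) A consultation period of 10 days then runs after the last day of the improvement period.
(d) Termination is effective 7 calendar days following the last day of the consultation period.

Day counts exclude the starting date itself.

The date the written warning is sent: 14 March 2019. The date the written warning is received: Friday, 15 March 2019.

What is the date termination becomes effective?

The last day of the review period: 15 March 2019 + 14 days = 29 March 2019.
The last day of the improvement period: 29 March 2019 + 15 days = 13 April 2019.
Adding 10 calendar days to 13 April 2019 gives 23 April 2019, which is the last day of the consultation period.
The date termination becomes effective: 7 calendar days after 23 April 2019 is 30 April 2019.

30 April 2019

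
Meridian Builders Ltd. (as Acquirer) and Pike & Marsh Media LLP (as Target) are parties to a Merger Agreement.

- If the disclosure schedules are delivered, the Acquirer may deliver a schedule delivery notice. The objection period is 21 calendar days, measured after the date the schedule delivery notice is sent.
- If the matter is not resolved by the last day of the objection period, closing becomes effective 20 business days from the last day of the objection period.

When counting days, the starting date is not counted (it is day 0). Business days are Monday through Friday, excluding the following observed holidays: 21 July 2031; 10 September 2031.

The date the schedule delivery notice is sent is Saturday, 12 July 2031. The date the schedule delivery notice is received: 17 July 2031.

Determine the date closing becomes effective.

29 August 2031

The last day of the objection period: 21 calendar days after 12 July 2031 is 2 August 2031.
From Saturday, 2 August 2031, 20 business days (Aug 4, Aug 5, Aug 6, Aug 7, …, Aug 27, Aug 28, Aug 29, skipping weekends) brings us to Friday, 29 August 2031, which is the date closing becomes effective.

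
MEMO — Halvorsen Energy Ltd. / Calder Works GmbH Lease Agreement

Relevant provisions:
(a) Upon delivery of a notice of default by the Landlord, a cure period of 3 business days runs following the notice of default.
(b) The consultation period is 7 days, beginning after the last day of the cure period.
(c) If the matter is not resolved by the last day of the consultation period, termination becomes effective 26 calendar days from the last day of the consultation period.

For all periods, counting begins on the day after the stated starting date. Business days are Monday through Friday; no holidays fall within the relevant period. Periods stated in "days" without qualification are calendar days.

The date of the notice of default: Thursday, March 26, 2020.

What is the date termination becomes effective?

The last day of the cure period: 3 business days after Thursday, March 26, 2020, skipping weekends — Mar 27, Mar 30, Mar 31 — lands on Tuesday, March 31, 2020.
The last day of the consultation period: March 31, 2020 + 7 days = April 7, 2020.
Adding 26 calendar days to April 7, 2020 gives May 3, 2020, which is the date termination becomes effective.

May 3, 2020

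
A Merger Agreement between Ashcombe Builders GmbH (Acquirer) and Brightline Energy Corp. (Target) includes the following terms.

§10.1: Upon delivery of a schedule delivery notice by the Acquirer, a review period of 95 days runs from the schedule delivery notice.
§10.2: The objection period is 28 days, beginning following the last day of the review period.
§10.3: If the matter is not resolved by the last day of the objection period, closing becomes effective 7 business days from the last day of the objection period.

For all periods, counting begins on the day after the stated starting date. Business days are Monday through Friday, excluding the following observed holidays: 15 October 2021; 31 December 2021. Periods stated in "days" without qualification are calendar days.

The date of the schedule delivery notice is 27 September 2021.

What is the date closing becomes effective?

Adding 95 calendar days to 27 September 2021 gives 31 December 2021, which is the last day of the review period.
The last day of the objection period: 31 December 2021 + 28 days = 28 January 2022.
From Friday, 28 January 2022, 7 business days (Jan 31, Feb 1, Feb 2, Feb 3, Feb 4, Feb 7, Feb 8, skipping weekends) brings us to Tuesday, 8 February 2022, which is the date closing becomes effective.

8 February 2022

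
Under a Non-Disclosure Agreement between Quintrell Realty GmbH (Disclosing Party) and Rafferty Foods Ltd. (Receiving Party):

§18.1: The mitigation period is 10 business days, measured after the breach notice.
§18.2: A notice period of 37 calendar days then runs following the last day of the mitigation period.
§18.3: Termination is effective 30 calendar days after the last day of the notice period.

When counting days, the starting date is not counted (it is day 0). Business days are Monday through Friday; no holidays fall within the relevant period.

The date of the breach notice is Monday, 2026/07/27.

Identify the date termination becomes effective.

2026/10/16

From Monday, 2026/07/27, 10 business days (Jul 28, Jul 29, Jul 30, Jul 31, Aug 3, Aug 4, Aug 5, Aug 6, Aug 7, Aug 10, skipping weekends) brings us to Monday, 2026/08/10, which is the last day of the mitigation period.
The last day of the notice period: 37 calendar days after 2026/08/10 is 2026/09/16.
The date termination becomes effective: 2026/09/16 + 30 days = 2026/10/16.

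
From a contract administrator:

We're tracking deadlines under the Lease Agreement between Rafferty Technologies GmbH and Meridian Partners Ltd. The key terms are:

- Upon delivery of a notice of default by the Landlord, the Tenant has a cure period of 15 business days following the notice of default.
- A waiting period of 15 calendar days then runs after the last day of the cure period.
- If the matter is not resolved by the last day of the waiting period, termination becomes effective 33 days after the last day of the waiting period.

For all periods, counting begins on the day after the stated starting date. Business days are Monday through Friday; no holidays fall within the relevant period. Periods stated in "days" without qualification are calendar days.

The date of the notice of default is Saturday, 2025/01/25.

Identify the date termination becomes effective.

2025/04/03

The last day of the cure period: counting 15 business days from Saturday, 2025/01/25 (Jan 27, Jan 28, Jan 29, Jan 30, …, Feb 12, Feb 13, Feb 14, skipping weekends) reaches Friday, 2025/02/14.
The last day of the waiting period: 15 calendar days after 2025/02/14 is 2025/03/01.
The date termination becomes effective: 33 calendar days after 2025/03/01 is 2025/04/03.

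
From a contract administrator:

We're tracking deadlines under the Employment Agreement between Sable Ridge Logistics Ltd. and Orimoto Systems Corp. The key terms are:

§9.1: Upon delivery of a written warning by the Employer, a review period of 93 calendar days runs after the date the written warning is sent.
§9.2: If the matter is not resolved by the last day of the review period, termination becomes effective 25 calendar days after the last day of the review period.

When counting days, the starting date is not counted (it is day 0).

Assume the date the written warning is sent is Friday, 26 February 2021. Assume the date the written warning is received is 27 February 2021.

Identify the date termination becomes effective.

The last day of the review period: 93 calendar days after 26 February 2021 is 30 May 2021.
The date termination becomes effective: 30 May 2021 + 25 days = 24 June 2021.

24 June 2021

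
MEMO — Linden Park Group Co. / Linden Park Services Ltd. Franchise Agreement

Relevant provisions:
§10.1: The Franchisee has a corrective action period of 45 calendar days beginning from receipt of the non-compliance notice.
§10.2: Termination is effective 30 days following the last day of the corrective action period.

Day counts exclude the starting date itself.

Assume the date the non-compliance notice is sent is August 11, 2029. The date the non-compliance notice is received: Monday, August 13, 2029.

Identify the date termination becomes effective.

October 27, 2029

The last day of the corrective action period: August 13, 2029 + 45 days = September 27, 2029.
Adding 30 calendar days to September 27, 2029 gives October 27, 2029, which is the date termination becomes effective.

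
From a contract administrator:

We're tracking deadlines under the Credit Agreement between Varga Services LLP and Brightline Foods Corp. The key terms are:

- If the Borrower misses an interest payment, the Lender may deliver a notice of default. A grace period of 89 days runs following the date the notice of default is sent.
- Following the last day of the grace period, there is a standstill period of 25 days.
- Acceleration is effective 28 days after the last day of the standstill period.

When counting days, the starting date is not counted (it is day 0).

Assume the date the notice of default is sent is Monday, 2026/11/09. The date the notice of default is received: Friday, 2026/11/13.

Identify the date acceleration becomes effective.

The last day of the grace period: 2026/11/09 + 89 days = 2027/02/06.
Adding 25 calendar days to 2027/02/06 gives 2027/03/03, which is the last day of the standstill period.
Adding 28 calendar days to 2027/03/03 gives 2027/03/31, which is the date acceleration becomes effective.

2027/03/31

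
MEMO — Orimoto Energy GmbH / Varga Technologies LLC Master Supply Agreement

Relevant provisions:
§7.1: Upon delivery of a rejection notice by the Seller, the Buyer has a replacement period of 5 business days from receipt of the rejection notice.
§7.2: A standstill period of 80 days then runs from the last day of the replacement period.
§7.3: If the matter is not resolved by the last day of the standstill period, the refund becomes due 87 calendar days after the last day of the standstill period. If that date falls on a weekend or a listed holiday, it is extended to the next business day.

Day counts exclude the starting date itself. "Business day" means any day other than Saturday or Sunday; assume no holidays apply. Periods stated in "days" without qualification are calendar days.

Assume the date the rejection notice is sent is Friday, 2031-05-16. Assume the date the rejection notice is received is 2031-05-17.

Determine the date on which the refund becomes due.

The last day of the replacement period: counting 5 business days from Saturday, 2031-05-17 (May 19, May 20, May 21, May 22, May 23, skipping weekends) reaches Friday, 2031-05-23.
The last day of the standstill period: 80 calendar days after 2031-05-23 is 2031-08-11.
Adding 87 calendar days to 2031-08-11 gives 2031-11-06, which is the date on which the refund becomes due. 2031-11-06 is a Thursday, so no roll-forward applies.

2031-11-06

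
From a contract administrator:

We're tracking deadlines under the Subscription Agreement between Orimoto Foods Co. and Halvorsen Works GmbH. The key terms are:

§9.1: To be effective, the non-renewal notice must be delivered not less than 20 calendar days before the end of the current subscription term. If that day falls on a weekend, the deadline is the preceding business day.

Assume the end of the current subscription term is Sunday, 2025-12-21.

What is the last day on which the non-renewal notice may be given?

2025-12-01

2025-12-21 minus 20 days is 2025-12-01. That is a Monday, so no adjustment is needed.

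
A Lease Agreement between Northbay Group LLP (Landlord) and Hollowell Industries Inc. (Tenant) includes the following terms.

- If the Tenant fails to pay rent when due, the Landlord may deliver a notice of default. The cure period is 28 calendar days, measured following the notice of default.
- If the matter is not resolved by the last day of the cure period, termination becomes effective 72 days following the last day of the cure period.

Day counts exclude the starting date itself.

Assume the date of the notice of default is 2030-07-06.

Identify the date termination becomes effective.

The last day of the cure period: 28 calendar days after 2030-07-06 is 2030-08-03.
Adding 72 calendar days to 2030-08-03 gives 2030-10-14, which is the date termination becomes effective.

2030-10-14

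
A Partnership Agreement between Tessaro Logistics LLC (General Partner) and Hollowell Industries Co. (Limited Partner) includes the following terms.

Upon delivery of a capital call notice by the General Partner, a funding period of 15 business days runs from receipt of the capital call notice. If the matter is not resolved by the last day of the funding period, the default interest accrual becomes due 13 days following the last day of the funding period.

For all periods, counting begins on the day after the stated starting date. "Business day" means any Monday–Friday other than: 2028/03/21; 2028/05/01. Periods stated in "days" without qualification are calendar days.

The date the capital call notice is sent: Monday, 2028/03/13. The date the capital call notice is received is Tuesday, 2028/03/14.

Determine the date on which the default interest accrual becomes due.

2028/04/18

From Tuesday, 2028/03/14, 15 business days (Mar 15, Mar 16, Mar 17, Mar 20, …, Apr 3, Apr 4, Apr 5, skipping weekends and the listed holiday on Mar 21) brings us to Wednesday, 2028/04/05, which is the last day of the funding period.
Adding 13 calendar days to 2028/04/05 gives 2028/04/18, which is the date on which the default interest accrual becomes due.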